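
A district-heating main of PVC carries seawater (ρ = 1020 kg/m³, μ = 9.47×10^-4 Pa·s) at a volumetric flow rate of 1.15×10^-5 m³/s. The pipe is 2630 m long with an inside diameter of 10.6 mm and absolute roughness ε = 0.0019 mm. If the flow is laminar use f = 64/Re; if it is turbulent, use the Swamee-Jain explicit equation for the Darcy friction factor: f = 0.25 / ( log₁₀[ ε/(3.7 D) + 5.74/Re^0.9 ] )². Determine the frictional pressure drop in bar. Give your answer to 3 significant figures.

ΔP ≈ 0.924 bar

Cross-sectional area A = πD²/4 = π(0.0106)²/4 = 8.825e-05 m²; mean velocity V = Q/A = 1.15e-05/8.825e-05 = 0.1303 m/s.
Reynolds number Re = ρVD/μ = 1020 · 0.1303 · 0.0106 / 0.000947 = 1488.
Re < 2300 → laminar flow, so f = 64/Re = 64/1488 = 0.04302 (the turbulent correlation is not needed).
Darcy-Weisbach: ΔP = f(L/D)(ρV²/2) = 0.04302·(2630/0.0106)·(1020·0.1303²/2) = 0.04302·2.481e+05·8.661 = 9.244e+04 Pa.
ΔP = 9.244e+04 Pa = 0.924 bar.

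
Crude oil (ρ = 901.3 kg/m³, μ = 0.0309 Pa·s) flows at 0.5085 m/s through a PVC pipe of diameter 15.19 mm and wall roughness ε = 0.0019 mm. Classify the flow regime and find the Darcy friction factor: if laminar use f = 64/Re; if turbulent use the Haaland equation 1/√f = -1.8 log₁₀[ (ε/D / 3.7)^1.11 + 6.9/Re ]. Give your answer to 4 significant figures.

f ≈ 0.2841

Re = ρVD/μ = 901.3·0.5085·0.01519/0.0309 = 225.3.
Re < 2300 → laminar, so f = 64/Re = 0.2841 (roughness is irrelevant in laminar flow).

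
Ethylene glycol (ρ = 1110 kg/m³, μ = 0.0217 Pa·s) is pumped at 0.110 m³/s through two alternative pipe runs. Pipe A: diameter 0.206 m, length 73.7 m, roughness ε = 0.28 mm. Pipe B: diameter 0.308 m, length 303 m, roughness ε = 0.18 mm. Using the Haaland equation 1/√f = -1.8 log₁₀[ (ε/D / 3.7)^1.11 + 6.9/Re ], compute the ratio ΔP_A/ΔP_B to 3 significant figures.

Pipe A: V = Q/A = 0.11/0.03333 = 3.3 m/s; Re = 3.478e+04; ε/D = 0.00136; Haaland → f = 0.02588; ΔP_A = f(L/D)(ρV²/2) = 5.599e+04 Pa.
Pipe B: V = Q/A = 0.11/0.07451 = 1.476 m/s; Re = 2.326e+04; ε/D = 0.000584; Haaland → f = 0.02597; ΔP_B = f(L/D)(ρV²/2) = 3.091e+04 Pa.
ΔP_A/ΔP_B = 5.599e+04/3.091e+04 = 1.81.

ΔP_A/ΔP_B ≈ 1.81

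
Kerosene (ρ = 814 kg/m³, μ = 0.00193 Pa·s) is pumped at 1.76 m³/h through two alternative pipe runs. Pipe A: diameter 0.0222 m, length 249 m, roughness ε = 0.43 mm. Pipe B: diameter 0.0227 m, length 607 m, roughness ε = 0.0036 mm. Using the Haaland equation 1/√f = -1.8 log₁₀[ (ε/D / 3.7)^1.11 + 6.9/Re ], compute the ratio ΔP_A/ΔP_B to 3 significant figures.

ΔP_A/ΔP_B ≈ 0.787

Pipe A: V = Q/A = 0.0004889/0.0003871 = 1.263 m/s; Re = 1.183e+04; ε/D = 0.0194; Haaland → f = 0.05128; ΔP_A = f(L/D)(ρV²/2) = 3.734e+05 Pa.
Pipe B: V = Q/A = 0.0004889/0.0004047 = 1.208 m/s; Re = 1.157e+04; ε/D = 0.000159; Haaland → f = 0.02988; ΔP_B = f(L/D)(ρV²/2) = 4.745e+05 Pa.
ΔP_A/ΔP_B = 3.734e+05/4.745e+05 = 0.787.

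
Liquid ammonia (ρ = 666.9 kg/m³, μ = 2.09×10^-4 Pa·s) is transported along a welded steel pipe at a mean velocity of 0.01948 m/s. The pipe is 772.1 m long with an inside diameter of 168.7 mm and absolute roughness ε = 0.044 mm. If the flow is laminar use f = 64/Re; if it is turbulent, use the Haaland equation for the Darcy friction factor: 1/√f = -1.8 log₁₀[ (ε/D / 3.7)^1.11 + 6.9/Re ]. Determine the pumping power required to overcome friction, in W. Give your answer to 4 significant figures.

P ≈ 0.007765 W

Reynolds number Re = ρVD/μ = 666.9 · 0.01948 · 0.1687 / 0.000209 = 1.049e+04.
Re > 4000 → turbulent. Relative roughness ε/D = 4.4e-05/0.1687 = 0.000261. Haaland: 1/√f = -1.8 log₁₀[(0.000261/3.7)^1.11 + 6.9/1.049e+04] = -1.8 log₁₀[2.46e-05 + 0.000658] = 5.698, so f = 0.0308.
Darcy-Weisbach: ΔP = f(L/D)(ρV²/2) = 0.0308·(772.1/0.1687)·(666.9·0.01948²/2) = 0.0308·4577·0.1265 = 17.83 Pa.
Q = V·A = 0.01948·0.02235 = 0.0004354 m³/s.
Pumping power P = QΔP = 0.0004354·17.83 = 0.0077654 W = 0.007765 W.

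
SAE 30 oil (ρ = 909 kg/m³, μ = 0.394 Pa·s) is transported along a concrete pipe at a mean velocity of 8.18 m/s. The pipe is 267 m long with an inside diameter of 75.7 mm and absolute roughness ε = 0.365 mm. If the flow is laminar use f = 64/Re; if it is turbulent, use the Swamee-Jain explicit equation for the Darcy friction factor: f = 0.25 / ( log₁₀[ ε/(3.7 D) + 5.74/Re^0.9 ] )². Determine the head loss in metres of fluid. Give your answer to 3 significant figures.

Reynolds number Re = ρVD/μ = 909 · 8.18 · 0.0757 / 0.394 = 1429.
Re < 2300 → laminar flow, so f = 64/Re = 64/1429 = 0.0448 (the turbulent correlation is not needed).
Darcy-Weisbach: ΔP = f(L/D)(ρV²/2) = 0.0448·(267/0.0757)·(909·8.18²/2) = 0.0448·3527·3.041e+04 = 4.805e+06 Pa.
Head loss h_f = ΔP/(ρg) = 4.805e+06/(909·9.81) = 539 m.

h_f ≈ 539 m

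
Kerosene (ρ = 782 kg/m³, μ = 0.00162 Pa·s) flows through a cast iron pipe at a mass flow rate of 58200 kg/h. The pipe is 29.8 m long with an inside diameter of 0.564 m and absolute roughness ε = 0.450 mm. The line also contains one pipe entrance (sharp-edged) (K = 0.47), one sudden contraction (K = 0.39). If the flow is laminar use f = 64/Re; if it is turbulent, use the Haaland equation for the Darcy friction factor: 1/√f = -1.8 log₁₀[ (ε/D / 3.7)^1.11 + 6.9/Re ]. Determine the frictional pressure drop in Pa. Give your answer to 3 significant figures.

ΔP ≈ 6.06 Pa

ṁ = 58200 kg/h = 58200/3600 = 16.17 kg/s.
A = πD²/4 = π(0.564)²/4 = 0.2498 m²; mean velocity V = ṁ/(ρA) = 16.17/(782 · 0.2498) = 0.08275 m/s.
Reynolds number Re = ρVD/μ = 782 · 0.08275 · 0.564 / 0.00162 = 2.253e+04.
Re > 4000 → turbulent. Relative roughness ε/D = 0.00045/0.564 = 0.000798. Haaland: 1/√f = -1.8 log₁₀[(0.000798/3.7)^1.11 + 6.9/2.253e+04] = -1.8 log₁₀[8.52e-05 + 0.000306] = 6.133, so f = 0.02658.
Total minor-loss coefficient ΣK = 1·0.47 + 1·0.39 = 0.86.
ΔP = [f·L/D + ΣK]·(ρV²/2) = [0.02658·29.8/0.564 + 0.86]·(782·0.08275²/2) = [1.405 + 0.86]·2.677 = 6.063 Pa.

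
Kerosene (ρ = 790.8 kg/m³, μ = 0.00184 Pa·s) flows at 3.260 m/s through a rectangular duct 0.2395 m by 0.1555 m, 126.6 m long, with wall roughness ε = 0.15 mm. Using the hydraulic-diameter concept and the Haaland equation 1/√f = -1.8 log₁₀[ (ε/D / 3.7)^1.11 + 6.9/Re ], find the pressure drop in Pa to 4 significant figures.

ΔP ≈ 55680 Pa

Hydraulic diameter D_h = 4A/P = 4·(0.2395·0.1555)/(2·(0.2395+0.1555)) = 0.149/0.79 = 0.1886 m.
Re = ρVD_h/μ = 790.8·3.26·0.1886/0.00184 = 2.642e+05.
ε/D_h = 0.00015/0.1886 = 0.000795; Haaland gives 1/√f = -1.8 log₁₀[8.49e-05+2.61e-05] = 7.118, so f = 0.01974.
ΔP = f(L/D_h)(ρV²/2) = 0.01974·126.6/0.1886·4202 = 5.568e+04 Pa.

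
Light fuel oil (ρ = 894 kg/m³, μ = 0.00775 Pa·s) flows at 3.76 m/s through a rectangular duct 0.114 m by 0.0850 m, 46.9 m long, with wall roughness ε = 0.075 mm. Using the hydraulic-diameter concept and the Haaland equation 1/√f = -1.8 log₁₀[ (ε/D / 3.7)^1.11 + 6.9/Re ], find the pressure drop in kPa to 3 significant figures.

ΔP ≈ 72.1 kPa

Hydraulic diameter D_h = 4A/P = 4·(0.114·0.085)/(2·(0.114+0.085)) = 0.03876/0.398 = 0.09739 m.
Re = ρVD_h/μ = 894·3.76·0.09739/0.00775 = 4.224e+04.
ε/D_h = 7.5e-05/0.09739 = 0.00077; Haaland gives 1/√f = -1.8 log₁₀[8.19e-05+0.000163] = 6.499, so f = 0.02368.
ΔP = f(L/D_h)(ρV²/2) = 0.02368·46.9/0.09739·6320 = 7.206e+04 Pa.
ΔP = 72.1 kPa.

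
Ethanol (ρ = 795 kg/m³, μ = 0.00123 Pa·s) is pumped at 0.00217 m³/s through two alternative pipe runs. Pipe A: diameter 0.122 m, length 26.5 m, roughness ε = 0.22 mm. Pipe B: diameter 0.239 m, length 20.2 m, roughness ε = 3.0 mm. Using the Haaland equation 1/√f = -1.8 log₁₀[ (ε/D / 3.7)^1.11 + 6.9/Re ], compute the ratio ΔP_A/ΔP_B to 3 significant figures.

Pipe A: V = Q/A = 0.00217/0.01169 = 0.1856 m/s; Re = 1.464e+04; ε/D = 0.0018; Haaland → f = 0.03079; ΔP_A = f(L/D)(ρV²/2) = 91.6 Pa.
Pipe B: V = Q/A = 0.00217/0.04486 = 0.04837 m/s; Re = 7472; ε/D = 0.0126; Haaland → f = 0.047; ΔP_B = f(L/D)(ρV²/2) = 3.695 Pa.
ΔP_A/ΔP_B = 91.6/3.695 = 24.8.

ΔP_A/ΔP_B ≈ 24.8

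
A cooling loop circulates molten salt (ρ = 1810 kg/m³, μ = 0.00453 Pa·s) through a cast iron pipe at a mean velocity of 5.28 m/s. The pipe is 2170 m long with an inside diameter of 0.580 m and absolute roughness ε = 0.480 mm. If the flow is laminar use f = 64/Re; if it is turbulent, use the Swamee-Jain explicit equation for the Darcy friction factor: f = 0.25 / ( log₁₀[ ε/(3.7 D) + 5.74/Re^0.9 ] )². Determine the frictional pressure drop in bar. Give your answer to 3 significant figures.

Reynolds number Re = ρVD/μ = 1810 · 5.28 · 0.58 / 0.00453 = 1.224e+06.
Re > 4000 → turbulent. Relative roughness ε/D = 0.00048/0.58 = 0.000828. Swamee-Jain: f = 0.25/(log₁₀[0.000828/3.7 + 5.74/1.224e+06^0.9])² = 0.25/(log₁₀[0.000224 + 1.91e-05])² = 0.25/(-3.615)² = 0.01913.
Darcy-Weisbach: ΔP = f(L/D)(ρV²/2) = 0.01913·(2170/0.58)·(1810·5.28²/2) = 0.01913·3741·2.523e+04 = 1.806e+06 Pa.
ΔP = 1.806e+06 Pa = 18.1 bar.

ΔP ≈ 18.1 bar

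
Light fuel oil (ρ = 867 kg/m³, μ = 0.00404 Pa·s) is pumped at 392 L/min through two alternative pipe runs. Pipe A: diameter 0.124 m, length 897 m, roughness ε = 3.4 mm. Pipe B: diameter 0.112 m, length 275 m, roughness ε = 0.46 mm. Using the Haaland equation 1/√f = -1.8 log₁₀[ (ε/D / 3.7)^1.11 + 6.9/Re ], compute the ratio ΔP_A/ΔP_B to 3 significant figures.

ΔP_A/ΔP_B ≈ 3.32

Pipe A: V = Q/A = 0.006533/0.01208 = 0.541 m/s; Re = 1.44e+04; ε/D = 0.0274; Haaland → f = 0.0574; ΔP_A = f(L/D)(ρV²/2) = 5.269e+04 Pa.
Pipe B: V = Q/A = 0.006533/0.009852 = 0.6631 m/s; Re = 1.594e+04; ε/D = 0.00411; Haaland → f = 0.03387; ΔP_B = f(L/D)(ρV²/2) = 1.586e+04 Pa.
ΔP_A/ΔP_B = 5.269e+04/1.586e+04 = 3.32.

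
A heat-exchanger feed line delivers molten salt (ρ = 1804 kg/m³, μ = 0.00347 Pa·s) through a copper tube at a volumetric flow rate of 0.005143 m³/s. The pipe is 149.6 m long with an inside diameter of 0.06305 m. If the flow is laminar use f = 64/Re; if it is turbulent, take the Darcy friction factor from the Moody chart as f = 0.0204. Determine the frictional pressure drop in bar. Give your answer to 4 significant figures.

ΔP ≈ 1.185 bar

Cross-sectional area A = πD²/4 = π(0.06305)²/4 = 0.003122 m²; mean velocity V = Q/A = 0.005143/0.003122 = 1.647 m/s.
Reynolds number Re = ρVD/μ = 1804 · 1.647 · 0.06305 / 0.00347 = 5.399e+04.
Re > 4000 → turbulent; use the Moody-chart value f = 0.0204.
Darcy-Weisbach: ΔP = f(L/D)(ρV²/2) = 0.0204·(149.6/0.06305)·(1804·1.647²/2) = 0.0204·2373·2447 = 1.185e+05 Pa.
ΔP = 1.185e+05 Pa = 1.185 bar.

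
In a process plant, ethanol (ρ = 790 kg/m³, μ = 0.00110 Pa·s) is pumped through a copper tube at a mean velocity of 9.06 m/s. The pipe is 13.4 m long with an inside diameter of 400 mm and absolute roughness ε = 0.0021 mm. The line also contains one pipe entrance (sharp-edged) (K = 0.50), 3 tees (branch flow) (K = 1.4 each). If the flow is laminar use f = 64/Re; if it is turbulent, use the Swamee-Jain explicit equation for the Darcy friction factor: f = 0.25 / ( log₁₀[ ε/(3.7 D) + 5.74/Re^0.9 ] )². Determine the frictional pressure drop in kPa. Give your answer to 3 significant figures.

Reynolds number Re = ρVD/μ = 790 · 9.06 · 0.4 / 0.0011 = 2.603e+06.
Re > 4000 → turbulent. Relative roughness ε/D = 2.1e-06/0.4 = 5.25e-06. Swamee-Jain: f = 0.25/(log₁₀[5.25e-06/3.7 + 5.74/2.603e+06^0.9])² = 0.25/(log₁₀[1.42e-06 + 9.66e-06])² = 0.25/(-4.955)² = 0.01018.
Total minor-loss coefficient ΣK = 1·0.5 + 3·1.4 = 4.7.
ΔP = [f·L/D + ΣK]·(ρV²/2) = [0.01018·13.4/0.4 + 4.7]·(790·9.06²/2) = [0.341 + 4.7]·3.242e+04 = 1.634e+05 Pa.
ΔP = 1.634e+05 Pa = 163 kPa.

ΔP ≈ 163 kPa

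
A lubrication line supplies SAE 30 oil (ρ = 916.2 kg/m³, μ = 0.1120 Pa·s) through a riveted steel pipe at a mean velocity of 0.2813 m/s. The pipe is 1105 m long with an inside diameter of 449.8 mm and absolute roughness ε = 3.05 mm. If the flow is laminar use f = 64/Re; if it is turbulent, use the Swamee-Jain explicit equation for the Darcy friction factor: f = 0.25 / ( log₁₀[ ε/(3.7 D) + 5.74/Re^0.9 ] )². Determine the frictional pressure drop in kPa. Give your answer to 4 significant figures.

Reynolds number Re = ρVD/μ = 916.2 · 0.2813 · 0.4498 / 0.112 = 1035.
Re < 2300 → laminar flow, so f = 64/Re = 64/1035 = 0.06183 (the turbulent correlation is not needed).
Darcy-Weisbach: ΔP = f(L/D)(ρV²/2) = 0.06183·(1105/0.4498)·(916.2·0.2813²/2) = 0.06183·2457·36.25 = 5506 Pa.
ΔP = 5506 Pa = 5.506 kPa.

ΔP ≈ 5.506 kPa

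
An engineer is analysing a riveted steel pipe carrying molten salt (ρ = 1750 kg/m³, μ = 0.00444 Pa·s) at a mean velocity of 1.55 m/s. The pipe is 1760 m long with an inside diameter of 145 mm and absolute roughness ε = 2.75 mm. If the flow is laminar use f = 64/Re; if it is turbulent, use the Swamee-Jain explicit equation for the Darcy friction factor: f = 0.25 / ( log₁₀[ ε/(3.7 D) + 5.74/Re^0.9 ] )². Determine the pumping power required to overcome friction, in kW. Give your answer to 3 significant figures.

P ≈ 31.6 kW

Reynolds number Re = ρVD/μ = 1750 · 1.55 · 0.145 / 0.00444 = 8.858e+04.
Re > 4000 → turbulent. Relative roughness ε/D = 0.00275/0.145 = 0.019. Swamee-Jain: f = 0.25/(log₁₀[0.019/3.7 + 5.74/8.858e+04^0.9])² = 0.25/(log₁₀[0.00513 + 0.000202])² = 0.25/(-2.273)² = 0.04837.
Darcy-Weisbach: ΔP = f(L/D)(ρV²/2) = 0.04837·(1760/0.145)·(1750·1.55²/2) = 0.04837·1.214e+04·2102 = 1.234e+06 Pa.
Q = V·A = 1.55·0.01651 = 0.0256 m³/s.
Pumping power P = QΔP = 0.0256·1.234e+06 = 31590 W = 31.6 kW.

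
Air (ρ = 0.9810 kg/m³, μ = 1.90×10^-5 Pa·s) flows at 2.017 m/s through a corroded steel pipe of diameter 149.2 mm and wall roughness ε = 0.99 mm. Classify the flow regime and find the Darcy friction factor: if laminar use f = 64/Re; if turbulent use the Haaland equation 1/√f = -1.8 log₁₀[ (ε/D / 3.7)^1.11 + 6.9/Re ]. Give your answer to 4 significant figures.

f ≈ 0.03738

Re = ρVD/μ = 0.981·2.017·0.1492/1.9e-05 = 1.554e+04.
Re > 4000 → turbulent. ε/D = 0.00099/0.1492 = 0.00664; Haaland: 1/√f = -1.8 log₁₀[0.000894 + 0.000444] = 5.172, so f = 0.03738.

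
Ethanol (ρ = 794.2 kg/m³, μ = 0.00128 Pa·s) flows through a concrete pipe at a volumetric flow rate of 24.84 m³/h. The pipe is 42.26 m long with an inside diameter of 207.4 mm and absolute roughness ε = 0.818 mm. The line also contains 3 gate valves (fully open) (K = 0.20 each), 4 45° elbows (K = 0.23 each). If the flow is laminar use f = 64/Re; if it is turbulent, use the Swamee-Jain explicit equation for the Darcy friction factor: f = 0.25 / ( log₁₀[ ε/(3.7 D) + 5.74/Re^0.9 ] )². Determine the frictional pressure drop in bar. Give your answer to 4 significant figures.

ΔP ≈ 0.001346 bar

Q = 24.84 m³/h = 24.84/3600 = 0.0069 m³/s.
Cross-sectional area A = πD²/4 = π(0.2074)²/4 = 0.03378 m²; mean velocity V = Q/A = 0.0069/0.03378 = 0.2042 m/s.
Reynolds number Re = ρVD/μ = 794.2 · 0.2042 · 0.2074 / 0.00128 = 2.628e+04.
Re > 4000 → turbulent. Relative roughness ε/D = 0.000818/0.2074 = 0.00394. Swamee-Jain: f = 0.25/(log₁₀[0.00394/3.7 + 5.74/2.628e+04^0.9])² = 0.25/(log₁₀[0.00107 + 0.000604])² = 0.25/(-2.777)² = 0.03241.
Total minor-loss coefficient ΣK = 3·0.2 + 4·0.23 = 1.52.
ΔP = [f·L/D + ΣK]·(ρV²/2) = [0.03241·42.26/0.2074 + 1.52]·(794.2·0.2042²/2) = [6.604 + 1.52]·16.56 = 134.6 Pa.
ΔP = 134.6 Pa = 0.001346 bar.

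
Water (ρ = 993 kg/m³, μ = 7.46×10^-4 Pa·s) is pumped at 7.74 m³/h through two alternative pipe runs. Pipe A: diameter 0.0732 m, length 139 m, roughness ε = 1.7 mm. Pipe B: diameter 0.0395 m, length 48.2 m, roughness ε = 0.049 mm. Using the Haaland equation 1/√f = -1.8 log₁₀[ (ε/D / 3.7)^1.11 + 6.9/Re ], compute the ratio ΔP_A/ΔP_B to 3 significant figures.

Pipe A: V = Q/A = 0.00215/0.004208 = 0.5109 m/s; Re = 4.978e+04; ε/D = 0.0232; Haaland → f = 0.05235; ΔP_A = f(L/D)(ρV²/2) = 1.288e+04 Pa.
Pipe B: V = Q/A = 0.00215/0.001225 = 1.755 m/s; Re = 9.225e+04; ε/D = 0.00124; Haaland → f = 0.02292; ΔP_B = f(L/D)(ρV²/2) = 4.274e+04 Pa.
ΔP_A/ΔP_B = 1.288e+04/4.274e+04 = 0.301.

ΔP_A/ΔP_B ≈ 0.301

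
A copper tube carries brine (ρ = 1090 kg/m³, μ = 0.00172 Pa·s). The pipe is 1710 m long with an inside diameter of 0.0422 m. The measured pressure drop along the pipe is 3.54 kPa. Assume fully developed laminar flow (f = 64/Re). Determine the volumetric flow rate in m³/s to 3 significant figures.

For laminar flow, f = 64/Re with Re = ρVD/μ, so Darcy-Weisbach reduces to ΔP = 32μLV/D². Solving for V: V = ΔP·D²/(32μL) = 3540·(0.0422)²/(32·0.00172·1710) = 0.06698 m/s.
Check: Re = ρVD/μ = 1090·0.06698·0.0422/0.00172 = 1791 < 2300, so the laminar assumption holds.
Q = V·A = 0.06698·(π/4·0.0422²) = 9.368e-05 m³/s = 9.37×10^-5 m³/s.

Q ≈ 9.37×10^-5 m³/s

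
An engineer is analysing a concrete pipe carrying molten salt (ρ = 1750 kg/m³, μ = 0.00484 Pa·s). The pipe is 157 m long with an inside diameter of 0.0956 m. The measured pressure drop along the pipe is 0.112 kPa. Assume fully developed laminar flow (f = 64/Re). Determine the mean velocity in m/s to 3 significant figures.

V ≈ 0.0421 m/s

For laminar flow, f = 64/Re with Re = ρVD/μ, so Darcy-Weisbach reduces to ΔP = 32μLV/D². Solving for V: V = ΔP·D²/(32μL) = 112·(0.0956)²/(32·0.00484·157) = 0.0421 m/s.
Check: Re = ρVD/μ = 1750·0.0421·0.0956/0.00484 = 1455 < 2300, so the laminar assumption holds.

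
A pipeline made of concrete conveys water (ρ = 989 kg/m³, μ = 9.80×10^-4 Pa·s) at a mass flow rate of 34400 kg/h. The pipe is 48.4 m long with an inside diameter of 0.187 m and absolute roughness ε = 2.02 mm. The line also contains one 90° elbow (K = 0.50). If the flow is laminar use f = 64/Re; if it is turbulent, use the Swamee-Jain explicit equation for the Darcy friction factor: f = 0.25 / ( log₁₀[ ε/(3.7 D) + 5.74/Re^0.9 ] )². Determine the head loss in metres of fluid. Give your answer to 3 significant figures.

h_f ≈ 0.0686 m

ṁ = 34400 kg/h = 34400/3600 = 9.556 kg/s.
A = πD²/4 = π(0.187)²/4 = 0.02746 m²; mean velocity V = ṁ/(ρA) = 9.556/(989 · 0.02746) = 0.3518 m/s.
Reynolds number Re = ρVD/μ = 989 · 0.3518 · 0.187 / 0.00098 = 6.639e+04.
Re > 4000 → turbulent. Relative roughness ε/D = 0.00202/0.187 = 0.0108. Swamee-Jain: f = 0.25/(log₁₀[0.0108/3.7 + 5.74/6.639e+04^0.9])² = 0.25/(log₁₀[0.00292 + 0.000262])² = 0.25/(-2.497)² = 0.04009.
Total minor-loss coefficient ΣK = 1·0.5 = 0.5.
ΔP = [f·L/D + ΣK]·(ρV²/2) = [0.04009·48.4/0.187 + 0.5]·(989·0.3518²/2) = [10.38 + 0.5]·61.2 = 665.5 Pa.
Head loss h_f = ΔP/(ρg) = 665.5/(989·9.81) = 0.0686 m.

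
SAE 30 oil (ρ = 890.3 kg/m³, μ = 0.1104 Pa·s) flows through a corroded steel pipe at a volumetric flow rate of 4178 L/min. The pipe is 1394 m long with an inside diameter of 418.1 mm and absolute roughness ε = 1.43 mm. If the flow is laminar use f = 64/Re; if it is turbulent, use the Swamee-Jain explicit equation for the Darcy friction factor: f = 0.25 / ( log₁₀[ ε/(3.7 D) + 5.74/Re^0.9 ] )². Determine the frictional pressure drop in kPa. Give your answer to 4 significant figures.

Q = 4178 L/min = 4178/60000 = 0.06963 m³/s.
Cross-sectional area A = πD²/4 = π(0.4181)²/4 = 0.1373 m²; mean velocity V = Q/A = 0.06963/0.1373 = 0.5072 m/s.
Reynolds number Re = ρVD/μ = 890.3 · 0.5072 · 0.4181 / 0.11 = 1710.
Re < 2300 → laminar flow, so f = 64/Re = 64/1710 = 0.03743 (the turbulent correlation is not needed).
Darcy-Weisbach: ΔP = f(L/D)(ρV²/2) = 0.03743·(1394/0.4181)·(890.3·0.5072²/2) = 0.03743·3334·114.5 = 1.429e+04 Pa.
ΔP = 1.429e+04 Pa = 14.29 kPa.

ΔP ≈ 14.29 kPa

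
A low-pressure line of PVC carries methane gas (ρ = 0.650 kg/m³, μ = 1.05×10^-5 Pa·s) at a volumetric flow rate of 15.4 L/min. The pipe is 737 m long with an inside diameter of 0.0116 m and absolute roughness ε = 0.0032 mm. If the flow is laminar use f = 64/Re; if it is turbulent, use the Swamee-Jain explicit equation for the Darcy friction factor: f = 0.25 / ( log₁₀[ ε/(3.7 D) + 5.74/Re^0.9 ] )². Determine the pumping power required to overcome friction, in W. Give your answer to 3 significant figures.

Q = 15.4 L/min = 15.4/60000 = 0.0002567 m³/s.
Cross-sectional area A = πD²/4 = π(0.0116)²/4 = 0.0001057 m²; mean velocity V = Q/A = 0.0002567/0.0001057 = 2.429 m/s.
Reynolds number Re = ρVD/μ = 0.65 · 2.429 · 0.0116 / 1.05e-05 = 1744.
Re < 2300 → laminar flow, so f = 64/Re = 64/1744 = 0.0367 (the turbulent correlation is not needed).
Darcy-Weisbach: ΔP = f(L/D)(ρV²/2) = 0.0367·(737/0.0116)·(0.65·2.429²/2) = 0.0367·6.353e+04·1.917 = 4469 Pa.
Pumping power P = QΔP = 0.0002567·4469 = 1.147 W = 1.15 W.

P ≈ 1.15 W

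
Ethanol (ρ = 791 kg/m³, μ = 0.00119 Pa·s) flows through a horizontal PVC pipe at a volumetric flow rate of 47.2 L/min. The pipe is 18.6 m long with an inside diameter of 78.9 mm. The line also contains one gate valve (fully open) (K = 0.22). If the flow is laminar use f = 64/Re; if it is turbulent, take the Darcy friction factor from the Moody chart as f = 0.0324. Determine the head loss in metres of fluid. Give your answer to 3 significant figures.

Q = 47.2 L/min = 47.2/60000 = 0.0007867 m³/s.
Cross-sectional area A = πD²/4 = π(0.0789)²/4 = 0.004889 m²; mean velocity V = Q/A = 0.0007867/0.004889 = 0.1609 m/s.
Reynolds number Re = ρVD/μ = 791 · 0.1609 · 0.0789 / 0.00119 = 8438.
Re > 4000 → turbulent; use the Moody-chart value f = 0.0324.
Total minor-loss coefficient ΣK = 1·0.22 = 0.22.
ΔP = [f·L/D + ΣK]·(ρV²/2) = [0.0324·18.6/0.0789 + 0.22]·(791·0.1609²/2) = [7.638 + 0.22]·10.24 = 80.46 Pa.
Head loss h_f = ΔP/(ρg) = 80.46/(791·9.81) = 0.0104 m.

h_f ≈ 0.0104 m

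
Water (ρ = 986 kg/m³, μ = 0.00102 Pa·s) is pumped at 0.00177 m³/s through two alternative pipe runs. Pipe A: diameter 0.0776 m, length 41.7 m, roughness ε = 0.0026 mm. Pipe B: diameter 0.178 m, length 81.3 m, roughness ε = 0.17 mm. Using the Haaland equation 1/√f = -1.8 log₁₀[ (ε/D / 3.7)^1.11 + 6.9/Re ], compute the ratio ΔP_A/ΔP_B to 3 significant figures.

ΔP_A/ΔP_B ≈ 25.3

Pipe A: V = Q/A = 0.00177/0.004729 = 0.3742 m/s; Re = 2.807e+04; ε/D = 3.35e-05; Haaland → f = 0.02375; ΔP_A = f(L/D)(ρV²/2) = 881.2 Pa.
Pipe B: V = Q/A = 0.00177/0.02488 = 0.07113 m/s; Re = 1.224e+04; ε/D = 0.000955; Haaland → f = 0.03061; ΔP_B = f(L/D)(ρV²/2) = 34.87 Pa.
ΔP_A/ΔP_B = 881.2/34.87 = 25.3.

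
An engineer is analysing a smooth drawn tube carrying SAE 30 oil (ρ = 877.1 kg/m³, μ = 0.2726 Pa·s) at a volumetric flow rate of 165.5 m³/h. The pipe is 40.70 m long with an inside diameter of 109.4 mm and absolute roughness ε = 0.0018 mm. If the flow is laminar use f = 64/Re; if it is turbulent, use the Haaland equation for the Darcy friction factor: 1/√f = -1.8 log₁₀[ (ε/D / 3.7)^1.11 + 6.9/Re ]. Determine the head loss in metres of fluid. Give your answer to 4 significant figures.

Q = 165.5 m³/h = 165.5/3600 = 0.04597 m³/s.
Cross-sectional area A = πD²/4 = π(0.1094)²/4 = 0.0094 m²; mean velocity V = Q/A = 0.04597/0.0094 = 4.891 m/s.
Reynolds number Re = ρVD/μ = 877.1 · 4.891 · 0.1094 / 0.273 = 1722.
Re < 2300 → laminar flow, so f = 64/Re = 64/1722 = 0.03718 (the turbulent correlation is not needed).
Darcy-Weisbach: ΔP = f(L/D)(ρV²/2) = 0.03718·(40.7/0.1094)·(877.1·4.891²/2) = 0.03718·372·1.049e+04 = 1.451e+05 Pa.
Head loss h_f = ΔP/(ρg) = 1.451e+05/(877.1·9.81) = 16.86 m.

h_f ≈ 16.86 m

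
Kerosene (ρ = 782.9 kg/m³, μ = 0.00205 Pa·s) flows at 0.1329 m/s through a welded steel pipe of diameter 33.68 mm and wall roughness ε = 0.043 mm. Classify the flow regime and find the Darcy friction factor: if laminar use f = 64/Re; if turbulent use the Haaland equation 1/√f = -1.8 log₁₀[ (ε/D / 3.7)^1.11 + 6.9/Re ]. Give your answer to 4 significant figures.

f ≈ 0.03744

Re = ρVD/μ = 782.9·0.1329·0.03368/0.00205 = 1709.
Re < 2300 → laminar, so f = 64/Re = 0.03744 (roughness is irrelevant in laminar flow).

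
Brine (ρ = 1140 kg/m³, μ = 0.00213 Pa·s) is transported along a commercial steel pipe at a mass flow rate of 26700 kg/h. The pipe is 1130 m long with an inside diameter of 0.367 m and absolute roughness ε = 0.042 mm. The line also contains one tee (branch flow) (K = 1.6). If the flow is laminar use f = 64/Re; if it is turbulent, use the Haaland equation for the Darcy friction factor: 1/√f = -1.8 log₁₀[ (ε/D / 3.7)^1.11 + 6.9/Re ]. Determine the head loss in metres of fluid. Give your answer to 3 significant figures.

ṁ = 26700 kg/h = 26700/3600 = 7.417 kg/s.
A = πD²/4 = π(0.367)²/4 = 0.1058 m²; mean velocity V = ṁ/(ρA) = 7.417/(1140 · 0.1058) = 0.0615 m/s.
Reynolds number Re = ρVD/μ = 1140 · 0.0615 · 0.367 / 0.00213 = 1.208e+04.
Re > 4000 → turbulent. Relative roughness ε/D = 4.2e-05/0.367 = 0.000114. Haaland: 1/√f = -1.8 log₁₀[(0.000114/3.7)^1.11 + 6.9/1.208e+04] = -1.8 log₁₀[9.87e-06 + 0.000571] = 5.824, so f = 0.02948.
Total minor-loss coefficient ΣK = 1·1.6 = 1.6.
ΔP = [f·L/D + ΣK]·(ρV²/2) = [0.02948·1130/0.367 + 1.6]·(1140·0.0615²/2) = [90.76 + 1.6]·2.156 = 199.1 Pa.
Head loss h_f = ΔP/(ρg) = 199.1/(1140·9.81) = 0.0178 m.

h_f ≈ 0.0178 m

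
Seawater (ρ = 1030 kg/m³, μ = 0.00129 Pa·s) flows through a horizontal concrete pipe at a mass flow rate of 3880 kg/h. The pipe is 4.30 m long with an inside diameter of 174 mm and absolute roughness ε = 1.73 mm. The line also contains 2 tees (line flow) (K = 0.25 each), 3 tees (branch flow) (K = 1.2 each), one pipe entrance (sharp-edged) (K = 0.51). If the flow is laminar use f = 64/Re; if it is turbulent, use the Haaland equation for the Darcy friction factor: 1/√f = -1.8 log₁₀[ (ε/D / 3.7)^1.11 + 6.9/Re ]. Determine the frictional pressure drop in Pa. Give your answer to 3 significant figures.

ṁ = 3880 kg/h = 3880/3600 = 1.078 kg/s.
A = πD²/4 = π(0.174)²/4 = 0.02378 m²; mean velocity V = ṁ/(ρA) = 1.078/(1030 · 0.02378) = 0.04401 m/s.
Reynolds number Re = ρVD/μ = 1030 · 0.04401 · 0.174 / 0.00129 = 6114.
Re > 4000 → turbulent. Relative roughness ε/D = 0.00173/0.174 = 0.00994. Haaland: 1/√f = -1.8 log₁₀[(0.00994/3.7)^1.11 + 6.9/6114] = -1.8 log₁₀[0.0014 + 0.00113] = 4.674, so f = 0.04577.
Total minor-loss coefficient ΣK = 2·0.25 + 3·1.2 + 1·0.51 = 4.61.
ΔP = [f·L/D + ΣK]·(ρV²/2) = [0.04577·4.3/0.174 + 4.61]·(1030·0.04401²/2) = [1.131 + 4.61]·0.9973 = 5.725 Pa.

ΔP ≈ 5.73 Pa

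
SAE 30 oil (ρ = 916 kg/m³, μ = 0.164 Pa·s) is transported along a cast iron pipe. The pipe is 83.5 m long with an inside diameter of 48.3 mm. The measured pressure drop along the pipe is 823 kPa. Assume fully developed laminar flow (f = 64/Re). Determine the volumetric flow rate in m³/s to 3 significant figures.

Q ≈ 0.00803 m³/s

For laminar flow, f = 64/Re with Re = ρVD/μ, so Darcy-Weisbach reduces to ΔP = 32μLV/D². Solving for V: V = ΔP·D²/(32μL) = 8.23e+05·(0.0483)²/(32·0.164·83.5) = 4.381 m/s.
Check: Re = ρVD/μ = 916·4.381·0.0483/0.164 = 1182 < 2300, so the laminar assumption holds.
Q = V·A = 4.381·(π/4·0.0483²) = 0.008028 m³/s = 0.00803 m³/s.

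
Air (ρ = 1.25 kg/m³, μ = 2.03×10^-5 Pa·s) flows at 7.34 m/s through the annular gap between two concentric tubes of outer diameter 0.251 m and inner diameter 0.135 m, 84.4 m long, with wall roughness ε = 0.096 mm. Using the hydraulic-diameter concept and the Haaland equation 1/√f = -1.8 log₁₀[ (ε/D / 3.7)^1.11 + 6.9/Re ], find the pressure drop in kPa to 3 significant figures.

ΔP ≈ 0.565 kPa

Hydraulic diameter D_h = 4A/P = D_o - D_i = 0.251 - 0.135 = 0.116 m.
Re = ρVD_h/μ = 1.25·7.34·0.116/2.03e-05 = 5.243e+04.
ε/D_h = 9.6e-05/0.116 = 0.000828; Haaland gives 1/√f = -1.8 log₁₀[8.87e-05+0.000132] = 6.582, so f = 0.02308.
ΔP = f(L/D_h)(ρV²/2) = 0.02308·84.4/0.116·33.67 = 565.4 Pa.
ΔP = 0.565 kPa.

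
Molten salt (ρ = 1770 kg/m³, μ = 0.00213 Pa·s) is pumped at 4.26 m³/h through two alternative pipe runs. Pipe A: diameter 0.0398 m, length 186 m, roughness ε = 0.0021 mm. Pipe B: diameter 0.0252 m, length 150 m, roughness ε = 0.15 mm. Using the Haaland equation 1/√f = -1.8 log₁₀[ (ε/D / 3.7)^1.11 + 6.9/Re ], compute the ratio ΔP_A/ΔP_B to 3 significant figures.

ΔP_A/ΔP_B ≈ 0.0870

Pipe A: V = Q/A = 0.001183/0.001244 = 0.9512 m/s; Re = 3.146e+04; ε/D = 5.28e-05; Haaland → f = 0.02316; ΔP_A = f(L/D)(ρV²/2) = 8.665e+04 Pa.
Pipe B: V = Q/A = 0.001183/0.0004988 = 2.373 m/s; Re = 4.968e+04; ε/D = 0.00595; Haaland → f = 0.0336; ΔP_B = f(L/D)(ρV²/2) = 9.964e+05 Pa.
ΔP_A/ΔP_B = 8.665e+04/9.964e+05 = 0.0870.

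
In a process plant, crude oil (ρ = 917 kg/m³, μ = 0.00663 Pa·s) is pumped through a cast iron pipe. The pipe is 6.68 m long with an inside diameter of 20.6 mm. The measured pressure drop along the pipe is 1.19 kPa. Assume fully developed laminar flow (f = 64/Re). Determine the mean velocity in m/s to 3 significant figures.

For laminar flow, f = 64/Re with Re = ρVD/μ, so Darcy-Weisbach reduces to ΔP = 32μLV/D². Solving for V: V = ΔP·D²/(32μL) = 1190·(0.0206)²/(32·0.00663·6.68) = 0.3563 m/s.
Check: Re = ρVD/μ = 917·0.3563·0.0206/0.00663 = 1015 < 2300, so the laminar assumption holds.

V ≈ 0.356 m/s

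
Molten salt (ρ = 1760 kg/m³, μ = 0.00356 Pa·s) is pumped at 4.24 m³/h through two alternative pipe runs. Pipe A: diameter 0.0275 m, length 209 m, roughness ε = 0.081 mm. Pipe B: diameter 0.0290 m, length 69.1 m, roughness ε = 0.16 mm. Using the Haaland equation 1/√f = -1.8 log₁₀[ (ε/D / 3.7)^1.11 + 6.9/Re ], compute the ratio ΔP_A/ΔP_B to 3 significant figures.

ΔP_A/ΔP_B ≈ 3.45

Pipe A: V = Q/A = 0.001178/0.000594 = 1.983 m/s; Re = 2.696e+04; ε/D = 0.00295; Haaland → f = 0.02999; ΔP_A = f(L/D)(ρV²/2) = 7.885e+05 Pa.
Pipe B: V = Q/A = 0.001178/0.0006605 = 1.783 m/s; Re = 2.556e+04; ε/D = 0.00552; Haaland → f = 0.03428; ΔP_B = f(L/D)(ρV²/2) = 2.285e+05 Pa.
ΔP_A/ΔP_B = 7.885e+05/2.285e+05 = 3.45.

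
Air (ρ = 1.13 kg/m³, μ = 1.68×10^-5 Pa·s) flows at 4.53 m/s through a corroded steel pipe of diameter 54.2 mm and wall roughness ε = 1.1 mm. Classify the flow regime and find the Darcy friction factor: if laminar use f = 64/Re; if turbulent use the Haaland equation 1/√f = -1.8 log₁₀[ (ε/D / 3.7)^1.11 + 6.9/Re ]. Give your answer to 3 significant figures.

Re = ρVD/μ = 1.13·4.53·0.0542/1.68e-05 = 1.651e+04.
Re > 4000 → turbulent. ε/D = 0.0011/0.0542 = 0.0203; Haaland: 1/√f = -1.8 log₁₀[0.00309 + 0.000418] = 4.418, so f = 0.05123.

f ≈ 0.0512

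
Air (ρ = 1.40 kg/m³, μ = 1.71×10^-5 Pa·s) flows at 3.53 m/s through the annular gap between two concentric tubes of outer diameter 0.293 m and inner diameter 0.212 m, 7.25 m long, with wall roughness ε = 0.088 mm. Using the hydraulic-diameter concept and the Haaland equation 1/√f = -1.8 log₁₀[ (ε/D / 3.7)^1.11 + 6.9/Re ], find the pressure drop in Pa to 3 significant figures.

ΔP ≈ 21.1 Pa

Hydraulic diameter D_h = 4A/P = D_o - D_i = 0.293 - 0.212 = 0.081 m.
Re = ρVD_h/μ = 1.4·3.53·0.081/1.71e-05 = 2.341e+04.
ε/D_h = 8.8e-05/0.081 = 0.00109; Haaland gives 1/√f = -1.8 log₁₀[0.00012+0.000295] = 6.088, so f = 0.02698.
ΔP = f(L/D_h)(ρV²/2) = 0.02698·7.25/0.081·8.723 = 21.06 Pa.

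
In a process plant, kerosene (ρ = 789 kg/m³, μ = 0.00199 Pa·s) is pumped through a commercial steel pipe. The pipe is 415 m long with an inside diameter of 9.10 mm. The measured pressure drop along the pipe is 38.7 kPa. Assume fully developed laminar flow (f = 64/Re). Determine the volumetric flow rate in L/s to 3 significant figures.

Q ≈ 0.00789 L/s

For laminar flow, f = 64/Re with Re = ρVD/μ, so Darcy-Weisbach reduces to ΔP = 32μLV/D². Solving for V: V = ΔP·D²/(32μL) = 3.87e+04·(0.0091)²/(32·0.00199·415) = 0.1213 m/s.
Check: Re = ρVD/μ = 789·0.1213·0.0091/0.00199 = 437.5 < 2300, so the laminar assumption holds.
Q = V·A = 0.1213·(π/4·0.0091²) = 7.887e-06 m³/s = 0.00789 L/s.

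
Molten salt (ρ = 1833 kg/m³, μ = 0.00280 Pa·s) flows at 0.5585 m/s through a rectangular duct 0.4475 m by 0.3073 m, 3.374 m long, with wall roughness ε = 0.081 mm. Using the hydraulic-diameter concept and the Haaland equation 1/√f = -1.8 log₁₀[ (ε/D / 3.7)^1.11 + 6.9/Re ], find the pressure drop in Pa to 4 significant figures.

Hydraulic diameter D_h = 4A/P = 4·(0.4475·0.3073)/(2·(0.4475+0.3073)) = 0.5501/1.51 = 0.3644 m.
Re = ρVD_h/μ = 1833·0.5585·0.3644/0.0028 = 1.332e+05.
ε/D_h = 8.1e-05/0.3644 = 0.000222; Haaland gives 1/√f = -1.8 log₁₀[2.06e-05+5.18e-05] = 7.452, so f = 0.01801.
ΔP = f(L/D_h)(ρV²/2) = 0.01801·3.374/0.3644·285.9 = 47.66 Pa.

ΔP ≈ 47.66 Pa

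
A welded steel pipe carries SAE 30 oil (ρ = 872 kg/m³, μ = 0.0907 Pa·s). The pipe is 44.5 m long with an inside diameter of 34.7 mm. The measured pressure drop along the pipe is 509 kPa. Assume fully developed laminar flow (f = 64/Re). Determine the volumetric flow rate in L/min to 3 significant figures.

Q ≈ 269 L/min

For laminar flow, f = 64/Re with Re = ρVD/μ, so Darcy-Weisbach reduces to ΔP = 32μLV/D². Solving for V: V = ΔP·D²/(32μL) = 5.09e+05·(0.0347)²/(32·0.0907·44.5) = 4.745 m/s.
Check: Re = ρVD/μ = 872·4.745·0.0347/0.0907 = 1583 < 2300, so the laminar assumption holds.
Q = V·A = 4.745·(π/4·0.0347²) = 0.004488 m³/s = 269 L/min.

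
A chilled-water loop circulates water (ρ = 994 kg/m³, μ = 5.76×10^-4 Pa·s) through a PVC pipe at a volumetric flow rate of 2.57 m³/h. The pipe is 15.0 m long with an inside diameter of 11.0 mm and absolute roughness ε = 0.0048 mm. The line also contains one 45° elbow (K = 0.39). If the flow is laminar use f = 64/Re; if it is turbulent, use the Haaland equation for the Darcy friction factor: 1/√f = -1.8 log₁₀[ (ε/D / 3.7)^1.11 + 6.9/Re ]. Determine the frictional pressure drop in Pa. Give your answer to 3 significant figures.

Q = 2.57 m³/h = 2.57/3600 = 0.0007139 m³/s.
Cross-sectional area A = πD²/4 = π(0.011)²/4 = 9.503e-05 m²; mean velocity V = Q/A = 0.0007139/9.503e-05 = 7.512 m/s.
Reynolds number Re = ρVD/μ = 994 · 7.512 · 0.011 / 0.000576 = 1.426e+05.
Re > 4000 → turbulent. Relative roughness ε/D = 4.8e-06/0.011 = 0.000436. Haaland: 1/√f = -1.8 log₁₀[(0.000436/3.7)^1.11 + 6.9/1.426e+05] = -1.8 log₁₀[4.36e-05 + 4.84e-05] = 7.265, so f = 0.01895.
Total minor-loss coefficient ΣK = 1·0.39 = 0.39.
ΔP = [f·L/D + ΣK]·(ρV²/2) = [0.01895·15/0.011 + 0.39]·(994·7.512²/2) = [25.83 + 0.39]·2.805e+04 = 7.355e+05 Pa.

ΔP ≈ 735000 Pa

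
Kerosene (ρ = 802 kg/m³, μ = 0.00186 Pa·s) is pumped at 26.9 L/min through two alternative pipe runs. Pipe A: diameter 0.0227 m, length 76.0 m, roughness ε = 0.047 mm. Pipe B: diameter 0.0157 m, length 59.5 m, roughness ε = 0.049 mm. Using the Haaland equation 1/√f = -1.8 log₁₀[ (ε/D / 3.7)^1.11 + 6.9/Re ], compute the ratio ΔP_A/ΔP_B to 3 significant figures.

Pipe A: V = Q/A = 0.0004483/0.0004047 = 1.108 m/s; Re = 1.084e+04; ε/D = 0.00207; Haaland → f = 0.03308; ΔP_A = f(L/D)(ρV²/2) = 5.45e+04 Pa.
Pipe B: V = Q/A = 0.0004483/0.0001936 = 2.316 m/s; Re = 1.568e+04; ε/D = 0.00312; Haaland → f = 0.03249; ΔP_B = f(L/D)(ρV²/2) = 2.648e+05 Pa.
ΔP_A/ΔP_B = 5.45e+04/2.648e+05 = 0.206.

ΔP_A/ΔP_B ≈ 0.206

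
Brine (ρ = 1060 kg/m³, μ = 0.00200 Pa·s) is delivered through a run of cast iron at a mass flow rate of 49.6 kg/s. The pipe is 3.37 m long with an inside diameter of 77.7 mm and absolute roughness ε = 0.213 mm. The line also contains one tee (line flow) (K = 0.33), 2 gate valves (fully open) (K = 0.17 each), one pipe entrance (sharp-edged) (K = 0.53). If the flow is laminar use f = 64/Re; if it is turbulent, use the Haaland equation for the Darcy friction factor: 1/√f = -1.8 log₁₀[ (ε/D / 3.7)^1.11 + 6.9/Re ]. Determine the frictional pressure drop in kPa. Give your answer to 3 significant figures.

ΔP ≈ 120 kPa

A = πD²/4 = π(0.0777)²/4 = 0.004742 m²; mean velocity V = ṁ/(ρA) = 49.6/(1060 · 0.004742) = 9.868 m/s.
Reynolds number Re = ρVD/μ = 1060 · 9.868 · 0.0777 / 0.002 = 4.064e+05.
Re > 4000 → turbulent. Relative roughness ε/D = 0.000213/0.0777 = 0.00274. Haaland: 1/√f = -1.8 log₁₀[(0.00274/3.7)^1.11 + 6.9/4.064e+05] = -1.8 log₁₀[0.000335 + 1.7e-05] = 6.216, so f = 0.02588.
Total minor-loss coefficient ΣK = 1·0.33 + 2·0.17 + 1·0.53 = 1.2.
ΔP = [f·L/D + ΣK]·(ρV²/2) = [0.02588·3.37/0.0777 + 1.2]·(1060·9.868²/2) = [1.123 + 1.2]·5.161e+04 = 1.199e+05 Pa.
ΔP = 1.199e+05 Pa = 120 kPa.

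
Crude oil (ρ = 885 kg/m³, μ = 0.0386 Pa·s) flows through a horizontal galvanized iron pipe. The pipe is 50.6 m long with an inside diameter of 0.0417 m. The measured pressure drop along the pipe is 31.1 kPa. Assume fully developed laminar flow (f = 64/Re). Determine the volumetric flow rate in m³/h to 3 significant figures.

For laminar flow, f = 64/Re with Re = ρVD/μ, so Darcy-Weisbach reduces to ΔP = 32μLV/D². Solving for V: V = ΔP·D²/(32μL) = 3.11e+04·(0.0417)²/(32·0.0386·50.6) = 0.8653 m/s.
Check: Re = ρVD/μ = 885·0.8653·0.0417/0.0386 = 827.2 < 2300, so the laminar assumption holds.
Q = V·A = 0.8653·(π/4·0.0417²) = 0.001182 m³/s = 4.25 m³/h.

Q ≈ 4.25 m³/h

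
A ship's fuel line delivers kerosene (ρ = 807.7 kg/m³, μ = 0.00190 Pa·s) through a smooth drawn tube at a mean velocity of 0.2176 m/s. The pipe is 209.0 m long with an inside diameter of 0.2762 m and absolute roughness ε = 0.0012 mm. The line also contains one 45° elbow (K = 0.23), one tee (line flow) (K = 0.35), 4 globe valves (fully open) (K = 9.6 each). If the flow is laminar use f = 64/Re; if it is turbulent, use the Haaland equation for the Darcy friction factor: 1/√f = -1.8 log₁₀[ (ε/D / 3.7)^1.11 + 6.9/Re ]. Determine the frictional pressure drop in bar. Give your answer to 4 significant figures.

Reynolds number Re = ρVD/μ = 807.7 · 0.2176 · 0.2762 / 0.0019 = 2.555e+04.
Re > 4000 → turbulent. Relative roughness ε/D = 1.2e-06/0.2762 = 4.34e-06. Haaland: 1/√f = -1.8 log₁₀[(4.34e-06/3.7)^1.11 + 6.9/2.555e+04] = -1.8 log₁₀[2.61e-07 + 0.00027] = 6.423, so f = 0.02424.
Total minor-loss coefficient ΣK = 1·0.23 + 1·0.35 + 4·9.6 = 39.
ΔP = [f·L/D + ΣK]·(ρV²/2) = [0.02424·209/0.2762 + 39]·(807.7·0.2176²/2) = [18.34 + 39]·19.12 = 1096 Pa.
ΔP = 1096 Pa = 0.01096 bar.

ΔP ≈ 0.01096 bar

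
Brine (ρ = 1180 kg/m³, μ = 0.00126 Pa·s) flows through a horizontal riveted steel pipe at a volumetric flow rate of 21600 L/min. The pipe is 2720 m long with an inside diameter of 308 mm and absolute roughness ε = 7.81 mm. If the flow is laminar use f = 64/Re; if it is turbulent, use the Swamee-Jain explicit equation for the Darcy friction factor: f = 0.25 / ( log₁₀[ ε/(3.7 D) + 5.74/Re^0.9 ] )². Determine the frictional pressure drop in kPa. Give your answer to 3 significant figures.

Q = 21600 L/min = 21600/60000 = 0.36 m³/s.
Cross-sectional area A = πD²/4 = π(0.308)²/4 = 0.07451 m²; mean velocity V = Q/A = 0.36/0.07451 = 4.832 m/s.
Reynolds number Re = ρVD/μ = 1180 · 4.832 · 0.308 / 0.00126 = 1.394e+06.
Re > 4000 → turbulent. Relative roughness ε/D = 0.00781/0.308 = 0.0254. Swamee-Jain: f = 0.25/(log₁₀[0.0254/3.7 + 5.74/1.394e+06^0.9])² = 0.25/(log₁₀[0.00685 + 1.69e-05])² = 0.25/(-2.163)² = 0.05343.
Darcy-Weisbach: ΔP = f(L/D)(ρV²/2) = 0.05343·(2720/0.308)·(1180·4.832²/2) = 0.05343·8831·1.377e+04 = 6.5e+06 Pa.
ΔP = 6.5e+06 Pa = 6500 kPa.

ΔP ≈ 6500 kPa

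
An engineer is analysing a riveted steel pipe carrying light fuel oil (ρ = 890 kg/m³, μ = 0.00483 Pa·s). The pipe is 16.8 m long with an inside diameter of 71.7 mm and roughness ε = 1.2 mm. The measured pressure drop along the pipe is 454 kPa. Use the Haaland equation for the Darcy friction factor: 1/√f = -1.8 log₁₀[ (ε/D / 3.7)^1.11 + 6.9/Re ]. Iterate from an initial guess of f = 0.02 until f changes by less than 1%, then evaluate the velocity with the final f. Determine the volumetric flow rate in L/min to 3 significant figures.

Q ≈ 2360 L/min

Rearranging Darcy-Weisbach: V = √(2·ΔP·D/(f·L·ρ)). With ε/D = 0.0012/0.0717 = 0.0167, iterate starting from f = 0.02:
  f = 0.02 → V = √(2·4.54e+05·0.0717/(0.02·16.8·890)) = 14.75 m/s; Re = ρVD/μ = 1.949e+05; f → 0.04579
  f = 0.04579 → V = 9.752 m/s; Re = 1.288e+05; f → 0.0459
Converged (Δf/f < 1%). With the final f = 0.0459: V = √(2·4.54e+05·0.0717/(0.0459·16.8·890)) = 9.74 m/s.
Q = V·A = 9.74·(π/4·0.0717²) = 0.03933 m³/s = 2360 L/min.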